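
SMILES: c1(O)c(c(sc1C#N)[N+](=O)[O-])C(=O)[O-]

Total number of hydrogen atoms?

Hydrogens are implicit in SMILES; fill each atom to its normal valence:
  4 × C (aromatic): no H
  2 × C: no H
  2 × O: no H
  2 × O (charge -1): no H
  1 × N: no H
  1 × N (charge +1): no H
  1 × O: 1 H
  1 × S (aromatic): no H
  Total hydrogens = 1.

1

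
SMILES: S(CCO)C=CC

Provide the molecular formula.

C5H10OS

Heavy atoms from the SMILES: 5 C, 1 O, 1 S.
Implicit hydrogens by atom environment:
  2 × C: 2 H each → 4
  2 × C: 1 H each → 2
  1 × C: 3 H
  1 × O: 1 H
  1 × S: no H
  Total hydrogens = 10.
Molecular formula: C5H10OS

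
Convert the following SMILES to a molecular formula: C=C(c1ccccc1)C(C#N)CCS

C12H13NS

Heavy atoms from the SMILES: 12 C, 1 N, 1 S.
Implicit hydrogens by atom environment:
  5 × C (aromatic): 1 H each → 5
  3 × C: 2 H each → 6
  2 × C: no H
  1 × C: 1 H
  1 × C (aromatic): no H
  1 × N: no H
  1 × S: 1 H
  Total hydrogens = 13.
Molecular formula: C12H13NS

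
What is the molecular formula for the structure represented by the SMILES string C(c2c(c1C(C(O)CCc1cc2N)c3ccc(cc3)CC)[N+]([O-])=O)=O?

C19H20N2O4

Heavy atoms from the SMILES: 19 C, 2 N, 4 O.
Implicit hydrogens by atom environment:
  7 × C (aromatic): no H
  5 × C (aromatic): 1 H each → 5
  3 × C: 2 H each → 6
  3 × C: 1 H each → 3
  2 × O: no H
  1 × C: 3 H
  1 × N: 2 H
  1 × N (charge +1): no H
  1 × O: 1 H
  1 × O (charge -1): no H
  Total hydrogens = 20.
Molecular formula: C19H20N2O4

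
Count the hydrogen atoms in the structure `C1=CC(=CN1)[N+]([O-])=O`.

Hydrogens are implicit in SMILES; fill each atom to its normal valence:
  3 × C (aromatic): 1 H each → 3
  1 × C (aromatic): no H
  1 × N (aromatic): 1 H
  1 × N (charge +1): no H
  1 × O: no H
  1 × O (charge -1): no H
  Total hydrogens = 4.

4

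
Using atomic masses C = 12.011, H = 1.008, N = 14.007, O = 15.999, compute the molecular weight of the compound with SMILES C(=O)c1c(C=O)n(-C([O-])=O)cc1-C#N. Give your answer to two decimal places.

191.12

Molecular formula: C8H3N2O4-.
M = 8×12.011 + 3×1.008 + 2×14.007 + 4×15.999 = 191.12 g/mol.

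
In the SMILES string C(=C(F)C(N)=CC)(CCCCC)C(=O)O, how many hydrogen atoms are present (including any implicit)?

Hydrogens are implicit in SMILES; fill each atom to its normal valence:
  4 × C: 2 H each → 8
  4 × C: no H
  2 × C: 3 H each → 6
  1 × C: 1 H
  1 × F: no H
  1 × N: 2 H
  1 × O: 1 H
  1 × O: no H
  Total hydrogens = 18.

18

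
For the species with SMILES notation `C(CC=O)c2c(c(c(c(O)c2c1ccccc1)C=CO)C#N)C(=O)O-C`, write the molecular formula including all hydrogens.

C20H17NO5

Heavy atoms from the SMILES: 20 C, 1 N, 5 O.
Implicit hydrogens by atom environment:
  7 × C (aromatic): no H
  5 × C (aromatic): 1 H each → 5
  3 × C: 1 H each → 3
  3 × O: no H
  2 × C: 2 H each → 4
  2 × C: no H
  2 × O: 1 H each → 2
  1 × C: 3 H
  1 × N: no H
  Total hydrogens = 17.
Molecular formula: C20H17NO5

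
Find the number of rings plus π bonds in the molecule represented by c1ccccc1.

4

Molecular formula from the SMILES: C6H6.
DoU = (2C + 2 + N − H − X)/2 = (2·6 + 2 + 0 − 6 − 0)/2 = 8/2 = 4.
(Structurally: 1 ring(s) + 3 π bond(s) = 4.)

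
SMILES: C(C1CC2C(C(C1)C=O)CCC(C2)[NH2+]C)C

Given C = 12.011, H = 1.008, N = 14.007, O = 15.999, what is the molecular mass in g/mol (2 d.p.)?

224.37

Molecular formula: C14H26NO+.
M = 14×12.011 + 26×1.008 + 1×14.007 + 1×15.999 = 224.37 g/mol.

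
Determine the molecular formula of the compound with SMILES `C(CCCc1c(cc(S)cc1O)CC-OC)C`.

Heavy atoms from the SMILES: 14 C, 2 O, 1 S.
Implicit hydrogens by atom environment:
  6 × C: 2 H each → 12
  4 × C (aromatic): no H
  2 × C: 3 H each → 6
  2 × C (aromatic): 1 H each → 2
  1 × O: 1 H
  1 × O: no H
  1 × S: 1 H
  Total hydrogens = 22.
Molecular formula: C14H22O2S

C14H22O2S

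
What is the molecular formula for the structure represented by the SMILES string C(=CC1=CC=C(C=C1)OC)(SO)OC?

Heavy atoms from the SMILES: 10 C, 3 O, 1 S.
Implicit hydrogens by atom environment:
  4 × C (aromatic): 1 H each → 4
  2 × C: 3 H each → 6
  2 × C (aromatic): no H
  2 × O: no H
  1 × C: 1 H
  1 × C: no H
  1 × O: 1 H
  1 × S: no H
  Total hydrogens = 12.
Molecular formula: C10H12O3S

C10H12O3S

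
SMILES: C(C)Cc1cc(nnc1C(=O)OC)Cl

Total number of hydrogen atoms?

Hydrogens are implicit in SMILES; fill each atom to its normal valence:
  3 × C (aromatic): no H
  2 × C: 3 H each → 6
  2 × C: 2 H each → 4
  2 × N (aromatic): no H
  2 × O: no H
  1 × C (aromatic): 1 H
  1 × C: no H
  1 × Cl: no H
  Total hydrogens = 11.

11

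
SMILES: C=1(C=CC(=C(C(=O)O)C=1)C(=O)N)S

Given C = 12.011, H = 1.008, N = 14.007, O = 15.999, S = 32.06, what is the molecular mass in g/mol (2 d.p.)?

Molecular formula: C8H7NO3S.
M = 8×12.011 + 7×1.008 + 1×14.007 + 3×15.999 + 1×32.06 = 197.21 g/mol.

197.21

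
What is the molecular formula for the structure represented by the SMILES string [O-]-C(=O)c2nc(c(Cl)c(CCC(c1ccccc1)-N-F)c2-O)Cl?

C15H12Cl2FN2O3-

Heavy atoms from the SMILES: 15 C, 2 Cl, 1 F, 2 N, 3 O.
Implicit hydrogens by atom environment:
  6 × C (aromatic): no H
  5 × C (aromatic): 1 H each → 5
  2 × C: 2 H each → 4
  2 × Cl: no H
  1 × C: 1 H
  1 × C: no H
  1 × F: no H
  1 × N: 1 H
  1 × N (aromatic): no H
  1 × O: 1 H
  1 × O: no H
  1 × O (charge -1): no H
  Total hydrogens = 12.
Net charge -1.
Molecular formula: C15H12Cl2FN2O3-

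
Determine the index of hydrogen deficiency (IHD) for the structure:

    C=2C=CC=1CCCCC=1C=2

Molecular formula from the SMILES: C10H12.
DoU = (2C + 2 + N − H − X)/2 = (2·10 + 2 + 0 − 12 − 0)/2 = 10/2 = 5.
(Structurally: 2 ring(s) + 3 π bond(s) = 5.)

5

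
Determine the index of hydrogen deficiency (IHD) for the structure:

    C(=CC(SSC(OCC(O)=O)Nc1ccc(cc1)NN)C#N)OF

8

Molecular formula from the SMILES: C13H15FN4O4S2.
DoU = (2C + 2 + N − H − X)/2 = (2·13 + 2 + 4 − 15 − 1)/2 = 16/2 = 8.
(Structurally: 1 ring(s) + 7 π bond(s) = 8.)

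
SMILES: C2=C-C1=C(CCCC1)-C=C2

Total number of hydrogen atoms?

Hydrogens are implicit in SMILES; fill each atom to its normal valence:
  4 × C: 2 H each → 8
  4 × C (aromatic): 1 H each → 4
  2 × C (aromatic): no H
  Total hydrogens = 12.

12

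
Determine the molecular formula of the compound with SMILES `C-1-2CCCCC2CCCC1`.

Heavy atoms from the SMILES: 10 C.
Implicit hydrogens by atom environment:
  8 × C: 2 H each → 16
  2 × C: 1 H each → 2
  Total hydrogens = 18.
Molecular formula: C10H18

C10H18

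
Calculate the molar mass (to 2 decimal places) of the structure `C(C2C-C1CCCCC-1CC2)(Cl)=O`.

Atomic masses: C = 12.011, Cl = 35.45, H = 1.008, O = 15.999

Molecular formula: C11H17ClO.
M = 11×12.011 + 1×35.45 + 17×1.008 + 1×15.999 = 200.71 g/mol.

200.71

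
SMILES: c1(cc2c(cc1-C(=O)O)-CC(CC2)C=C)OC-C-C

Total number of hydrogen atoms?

20

Hydrogens are implicit in SMILES; fill each atom to its normal valence:
  6 × C: 2 H each → 12
  4 × C (aromatic): no H
  2 × C (aromatic): 1 H each → 2
  2 × C: 1 H each → 2
  2 × O: no H
  1 × C: 3 H
  1 × C: no H
  1 × O: 1 H
  Total hydrogens = 20.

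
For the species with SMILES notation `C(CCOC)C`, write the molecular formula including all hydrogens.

C5H12O

Heavy atoms from the SMILES: 5 C, 1 O.
Implicit hydrogens by atom environment:
  3 × C: 2 H each → 6
  2 × C: 3 H each → 6
  1 × O: no H
  Total hydrogens = 12.
Molecular formula: C5H12O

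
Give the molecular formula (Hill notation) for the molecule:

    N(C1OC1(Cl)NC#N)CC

Heavy atoms from the SMILES: 5 C, 1 Cl, 3 N, 1 O.
Implicit hydrogens by atom environment:
  2 × C: no H
  2 × N: 1 H each → 2
  1 × C: 3 H
  1 × C: 2 H
  1 × C: 1 H
  1 × Cl: no H
  1 × N: no H
  1 × O: no H
  Total hydrogens = 8.
Molecular formula: C5H8ClN3O

C5H8ClN3O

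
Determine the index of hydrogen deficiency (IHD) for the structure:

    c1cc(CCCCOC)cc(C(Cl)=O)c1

5

Molecular formula from the SMILES: C12H15ClO2.
DoU = (2C + 2 + N − H − X)/2 = (2·12 + 2 + 0 − 15 − 1)/2 = 10/2 = 5.
(Structurally: 1 ring(s) + 4 π bond(s) = 5.)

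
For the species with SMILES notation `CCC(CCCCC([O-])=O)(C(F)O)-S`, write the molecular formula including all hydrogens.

C9H16FO3S-

Heavy atoms from the SMILES: 9 C, 1 F, 3 O, 1 S.
Implicit hydrogens by atom environment:
  5 × C: 2 H each → 10
  2 × C: no H
  1 × C: 3 H
  1 × C: 1 H
  1 × F: no H
  1 × O: 1 H
  1 × O: no H
  1 × O (charge -1): no H
  1 × S: 1 H
  Total hydrogens = 16.
Net charge -1.
Molecular formula: C9H16FO3S-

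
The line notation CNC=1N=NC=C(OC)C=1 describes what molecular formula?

Heavy atoms from the SMILES: 6 C, 3 N, 1 O.
Implicit hydrogens by atom environment:
  2 × C: 3 H each → 6
  2 × C (aromatic): 1 H each → 2
  2 × C (aromatic): no H
  2 × N (aromatic): no H
  1 × N: 1 H
  1 × O: no H
  Total hydrogens = 9.
Molecular formula: C6H9N3O

C6H9N3O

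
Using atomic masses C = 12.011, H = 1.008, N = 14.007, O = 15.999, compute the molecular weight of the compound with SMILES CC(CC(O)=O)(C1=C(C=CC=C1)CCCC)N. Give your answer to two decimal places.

Molecular formula: C14H21NO2.
M = 14×12.011 + 21×1.008 + 1×14.007 + 2×15.999 = 235.33 g/mol.

235.33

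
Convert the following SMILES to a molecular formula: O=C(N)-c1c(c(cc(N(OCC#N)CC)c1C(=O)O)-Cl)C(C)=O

Heavy atoms from the SMILES: 14 C, 1 Cl, 3 N, 5 O.
Implicit hydrogens by atom environment:
  5 × C (aromatic): no H
  4 × C: no H
  4 × O: no H
  2 × C: 3 H each → 6
  2 × C: 2 H each → 4
  2 × N: no H
  1 × C (aromatic): 1 H
  1 × Cl: no H
  1 × N: 2 H
  1 × O: 1 H
  Total hydrogens = 14.
Molecular formula: C14H14ClN3O5

C14H14ClN3O5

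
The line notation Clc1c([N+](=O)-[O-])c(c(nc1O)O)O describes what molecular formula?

Heavy atoms from the SMILES: 5 C, 1 Cl, 2 N, 5 O.
Implicit hydrogens by atom environment:
  5 × C (aromatic): no H
  3 × O: 1 H each → 3
  1 × Cl: no H
  1 × N (aromatic): no H
  1 × N (charge +1): no H
  1 × O: no H
  1 × O (charge -1): no H
  Total hydrogens = 3.
Molecular formula: C5H3ClN2O5

C5H3ClN2O5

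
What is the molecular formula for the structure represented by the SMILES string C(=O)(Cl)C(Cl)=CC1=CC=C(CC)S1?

Heavy atoms from the SMILES: 9 C, 2 Cl, 1 O, 1 S.
Implicit hydrogens by atom environment:
  2 × C (aromatic): 1 H each → 2
  2 × C (aromatic): no H
  2 × C: no H
  2 × Cl: no H
  1 × C: 3 H
  1 × C: 2 H
  1 × C: 1 H
  1 × O: no H
  1 × S (aromatic): no H
  Total hydrogens = 8.
Molecular formula: C9H8Cl2OS

C9H8Cl2OS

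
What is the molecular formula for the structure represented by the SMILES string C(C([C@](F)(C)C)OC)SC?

C7H15FOS

Heavy atoms from the SMILES: 7 C, 1 F, 1 O, 1 S.
Implicit hydrogens by atom environment:
  4 × C: 3 H each → 12
  1 × C: 2 H
  1 × C: 1 H
  1 × C: no H
  1 × F: no H
  1 × O: no H
  1 × S: no H
  Total hydrogens = 15.
Molecular formula: C7H15FOS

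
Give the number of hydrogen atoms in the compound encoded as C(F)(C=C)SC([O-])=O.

Hydrogens are implicit in SMILES; fill each atom to its normal valence:
  2 × C: 1 H each → 2
  1 × C: 2 H
  1 × C: no H
  1 × F: no H
  1 × O: no H
  1 × O (charge -1): no H
  1 × S: no H
  Total hydrogens = 4.

4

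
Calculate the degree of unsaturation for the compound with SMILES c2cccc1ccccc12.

7

Molecular formula from the SMILES: C10H8.
DoU = (2C + 2 + N − H − X)/2 = (2·10 + 2 + 0 − 8 − 0)/2 = 14/2 = 7.
(Structurally: 2 ring(s) + 5 π bond(s) = 7.)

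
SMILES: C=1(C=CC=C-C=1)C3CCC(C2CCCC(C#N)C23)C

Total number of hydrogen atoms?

23

Hydrogens are implicit in SMILES; fill each atom to its normal valence:
  5 × C: 2 H each → 10
  5 × C: 1 H each → 5
  5 × C (aromatic): 1 H each → 5
  1 × C: 3 H
  1 × C: no H
  1 × C (aromatic): no H
  1 × N: no H
  Total hydrogens = 23.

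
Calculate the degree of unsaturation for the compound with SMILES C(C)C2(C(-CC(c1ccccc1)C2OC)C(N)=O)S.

Molecular formula from the SMILES: C15H21NO2S.
DoU = (2C + 2 + N − H − X)/2 = (2·15 + 2 + 1 − 21 − 0)/2 = 12/2 = 6.
(Structurally: 2 ring(s) + 4 π bond(s) = 6.)

6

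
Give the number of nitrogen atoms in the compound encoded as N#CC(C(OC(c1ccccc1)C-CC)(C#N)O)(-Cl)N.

The symbol for nitrogen appears 3 times in the SMILES.

3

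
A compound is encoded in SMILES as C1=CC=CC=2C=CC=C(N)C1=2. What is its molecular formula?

C10H9N

Heavy atoms from the SMILES: 10 C, 1 N.
Implicit hydrogens by atom environment:
  7 × C (aromatic): 1 H each → 7
  3 × C (aromatic): no H
  1 × N: 2 H
  Total hydrogens = 9.
Molecular formula: C10H9N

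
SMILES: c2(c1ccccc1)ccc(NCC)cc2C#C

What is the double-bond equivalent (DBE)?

10

Molecular formula from the SMILES: C16H15N.
DoU = (2C + 2 + N − H − X)/2 = (2·16 + 2 + 1 − 15 − 0)/2 = 20/2 = 10.
(Structurally: 2 ring(s) + 8 π bond(s) = 10.)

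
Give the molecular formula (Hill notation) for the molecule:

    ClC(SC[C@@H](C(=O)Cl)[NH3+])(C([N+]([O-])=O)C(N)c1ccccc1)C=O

C13H16Cl2N3O4S+

Heavy atoms from the SMILES: 13 C, 2 Cl, 3 N, 4 O, 1 S.
Implicit hydrogens by atom environment:
  5 × C (aromatic): 1 H each → 5
  4 × C: 1 H each → 4
  3 × O: no H
  2 × C: no H
  2 × Cl: no H
  1 × C: 2 H
  1 × C (aromatic): no H
  1 × N (charge +1): 3 H
  1 × N: 2 H
  1 × N (charge +1): no H
  1 × O (charge -1): no H
  1 × S: no H
  Total hydrogens = 16.
Net charge +1.
Molecular formula: C13H16Cl2N3O4S+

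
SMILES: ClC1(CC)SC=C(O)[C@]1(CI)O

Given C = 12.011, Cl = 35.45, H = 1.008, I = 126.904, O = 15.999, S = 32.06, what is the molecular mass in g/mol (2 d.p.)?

320.57

Molecular formula: C7H10ClIO2S.
M = 7×12.011 + 1×35.45 + 10×1.008 + 1×126.904 + 2×15.999 + 1×32.06 = 320.57 g/mol.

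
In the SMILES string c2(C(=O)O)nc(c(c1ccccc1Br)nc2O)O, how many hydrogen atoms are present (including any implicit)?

7

Hydrogens are implicit in SMILES; fill each atom to its normal valence:
  6 × C (aromatic): no H
  4 × C (aromatic): 1 H each → 4
  3 × O: 1 H each → 3
  2 × N (aromatic): no H
  1 × Br: no H
  1 × C: no H
  1 × O: no H
  Total hydrogens = 7.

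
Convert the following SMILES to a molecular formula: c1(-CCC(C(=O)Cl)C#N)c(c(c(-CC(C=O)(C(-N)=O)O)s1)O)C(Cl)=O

Heavy atoms from the SMILES: 14 C, 2 Cl, 2 N, 6 O, 1 S.
Implicit hydrogens by atom environment:
  5 × C: no H
  4 × C (aromatic): no H
  4 × O: no H
  3 × C: 2 H each → 6
  2 × C: 1 H each → 2
  2 × Cl: no H
  2 × O: 1 H each → 2
  1 × N: 2 H
  1 × N: no H
  1 × S (aromatic): no H
  Total hydrogens = 12.
Molecular formula: C14H12Cl2N2O6S

C14H12Cl2N2O6S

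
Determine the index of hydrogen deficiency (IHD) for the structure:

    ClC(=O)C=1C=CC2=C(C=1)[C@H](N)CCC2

6

Molecular formula from the SMILES: C11H12ClNO.
DoU = (2C + 2 + N − H − X)/2 = (2·11 + 2 + 1 − 12 − 1)/2 = 12/2 = 6.
(Structurally: 2 ring(s) + 4 π bond(s) = 6.)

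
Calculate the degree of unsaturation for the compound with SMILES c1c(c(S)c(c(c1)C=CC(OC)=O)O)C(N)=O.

7

Molecular formula from the SMILES: C11H11NO4S.
DoU = (2C + 2 + N − H − X)/2 = (2·11 + 2 + 1 − 11 − 0)/2 = 14/2 = 7.
(Structurally: 1 ring(s) + 6 π bond(s) = 7.)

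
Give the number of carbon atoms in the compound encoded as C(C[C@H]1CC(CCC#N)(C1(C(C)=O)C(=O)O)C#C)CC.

The symbol for carbon appears 16 times in the SMILES.

16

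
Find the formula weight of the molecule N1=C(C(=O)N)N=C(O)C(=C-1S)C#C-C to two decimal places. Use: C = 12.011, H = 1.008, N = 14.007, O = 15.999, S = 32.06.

209.22

Molecular formula: C8H7N3O2S.
M = 8×12.011 + 7×1.008 + 3×14.007 + 2×15.999 + 1×32.06 = 209.22 g/mol.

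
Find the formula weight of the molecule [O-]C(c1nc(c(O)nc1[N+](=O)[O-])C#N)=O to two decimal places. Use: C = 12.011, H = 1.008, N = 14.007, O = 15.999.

209.10

Molecular formula: C6HN4O5-.
M = 6×12.011 + 1×1.008 + 4×14.007 + 5×15.999 = 209.10 g/mol.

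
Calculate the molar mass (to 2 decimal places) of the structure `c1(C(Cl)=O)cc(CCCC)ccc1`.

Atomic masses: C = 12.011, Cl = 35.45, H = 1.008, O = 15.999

Molecular formula: C11H13ClO.
M = 11×12.011 + 1×35.45 + 13×1.008 + 1×15.999 = 196.67 g/mol.

196.67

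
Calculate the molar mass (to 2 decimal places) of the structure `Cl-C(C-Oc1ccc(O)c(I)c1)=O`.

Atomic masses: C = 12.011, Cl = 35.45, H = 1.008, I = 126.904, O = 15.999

312.49

Molecular formula: C8H6ClIO3.
M = 8×12.011 + 1×35.45 + 6×1.008 + 1×126.904 + 3×15.999 = 312.49 g/mol.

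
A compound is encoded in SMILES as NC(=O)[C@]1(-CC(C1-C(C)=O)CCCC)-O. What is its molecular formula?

Heavy atoms from the SMILES: 11 C, 1 N, 3 O.
Implicit hydrogens by atom environment:
  4 × C: 2 H each → 8
  3 × C: no H
  2 × C: 3 H each → 6
  2 × C: 1 H each → 2
  2 × O: no H
  1 × N: 2 H
  1 × O: 1 H
  Total hydrogens = 19.
Molecular formula: C11H19NO3

C11H19NO3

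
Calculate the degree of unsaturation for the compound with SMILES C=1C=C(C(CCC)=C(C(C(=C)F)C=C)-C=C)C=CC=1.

8

Molecular formula from the SMILES: C18H21F.
DoU = (2C + 2 + N − H − X)/2 = (2·18 + 2 + 0 − 21 − 1)/2 = 16/2 = 8.
(Structurally: 1 ring(s) + 7 π bond(s) = 8.)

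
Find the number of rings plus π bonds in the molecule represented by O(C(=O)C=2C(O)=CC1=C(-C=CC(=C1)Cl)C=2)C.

8

Molecular formula from the SMILES: C12H9ClO3.
DoU = (2C + 2 + N − H − X)/2 = (2·12 + 2 + 0 − 9 − 1)/2 = 16/2 = 8.
(Structurally: 2 ring(s) + 6 π bond(s) = 8.)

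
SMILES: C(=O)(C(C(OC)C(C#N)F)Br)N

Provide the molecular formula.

Heavy atoms from the SMILES: 1 Br, 6 C, 1 F, 2 N, 2 O.
Implicit hydrogens by atom environment:
  3 × C: 1 H each → 3
  2 × C: no H
  2 × O: no H
  1 × Br: no H
  1 × C: 3 H
  1 × F: no H
  1 × N: 2 H
  1 × N: no H
  Total hydrogens = 8.
Molecular formula: C6H8BrFN2O2

C6H8BrFN2O2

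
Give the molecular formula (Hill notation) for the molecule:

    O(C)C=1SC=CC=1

Heavy atoms from the SMILES: 5 C, 1 O, 1 S.
Implicit hydrogens by atom environment:
  3 × C (aromatic): 1 H each → 3
  1 × C: 3 H
  1 × C (aromatic): no H
  1 × O: no H
  1 × S (aromatic): no H
  Total hydrogens = 6.
Molecular formula: C5H6OS

C5H6OS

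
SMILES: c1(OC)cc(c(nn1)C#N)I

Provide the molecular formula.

Heavy atoms from the SMILES: 6 C, 1 I, 3 N, 1 O.
Implicit hydrogens by atom environment:
  3 × C (aromatic): no H
  2 × N (aromatic): no H
  1 × C: 3 H
  1 × C (aromatic): 1 H
  1 × C: no H
  1 × I: no H
  1 × N: no H
  1 × O: no H
  Total hydrogens = 4.
Molecular formula: C6H4IN3O

C6H4IN3O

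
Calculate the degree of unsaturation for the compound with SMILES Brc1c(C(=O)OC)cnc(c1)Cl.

Molecular formula from the SMILES: C7H5BrClNO2.
DoU = (2C + 2 + N − H − X)/2 = (2·7 + 2 + 1 − 5 − 2)/2 = 10/2 = 5.
(Structurally: 1 ring(s) + 4 π bond(s) = 5.)

5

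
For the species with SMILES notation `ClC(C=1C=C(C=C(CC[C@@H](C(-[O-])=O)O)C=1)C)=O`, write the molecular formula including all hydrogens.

C12H12ClO4-

Heavy atoms from the SMILES: 12 C, 1 Cl, 4 O.
Implicit hydrogens by atom environment:
  3 × C (aromatic): 1 H each → 3
  3 × C (aromatic): no H
  2 × C: 2 H each → 4
  2 × C: no H
  2 × O: no H
  1 × C: 3 H
  1 × C: 1 H
  1 × Cl: no H
  1 × O: 1 H
  1 × O (charge -1): no H
  Total hydrogens = 12.
Net charge -1.
Molecular formula: C12H12ClO4-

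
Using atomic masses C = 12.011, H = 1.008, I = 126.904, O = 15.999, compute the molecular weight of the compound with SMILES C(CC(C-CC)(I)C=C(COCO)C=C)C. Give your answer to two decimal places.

338.23

Molecular formula: C13H23IO2.
M = 13×12.011 + 23×1.008 + 1×126.904 + 2×15.999 = 338.23 g/mol.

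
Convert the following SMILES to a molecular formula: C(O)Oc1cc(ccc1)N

C7H9NO2

Heavy atoms from the SMILES: 7 C, 1 N, 2 O.
Implicit hydrogens by atom environment:
  4 × C (aromatic): 1 H each → 4
  2 × C (aromatic): no H
  1 × C: 2 H
  1 × N: 2 H
  1 × O: 1 H
  1 × O: no H
  Total hydrogens = 9.
Molecular formula: C7H9NO2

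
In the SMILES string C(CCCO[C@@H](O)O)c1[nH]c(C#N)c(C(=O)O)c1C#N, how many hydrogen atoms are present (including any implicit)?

Hydrogens are implicit in SMILES; fill each atom to its normal valence:
  4 × C: 2 H each → 8
  4 × C (aromatic): no H
  3 × C: no H
  3 × O: 1 H each → 3
  2 × N: no H
  2 × O: no H
  1 × C: 1 H
  1 × N (aromatic): 1 H
  Total hydrogens = 13.

13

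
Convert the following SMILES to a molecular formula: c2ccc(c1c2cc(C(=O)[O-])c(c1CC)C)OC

Heavy atoms from the SMILES: 15 C, 3 O.
Implicit hydrogens by atom environment:
  6 × C (aromatic): no H
  4 × C (aromatic): 1 H each → 4
  3 × C: 3 H each → 9
  2 × O: no H
  1 × C: 2 H
  1 × C: no H
  1 × O (charge -1): no H
  Total hydrogens = 15.
Net charge -1.
Molecular formula: C15H15O3-

C15H15O3-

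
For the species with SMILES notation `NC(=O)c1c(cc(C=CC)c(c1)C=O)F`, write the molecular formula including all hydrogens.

C11H10FNO2

Heavy atoms from the SMILES: 11 C, 1 F, 1 N, 2 O.
Implicit hydrogens by atom environment:
  4 × C (aromatic): no H
  3 × C: 1 H each → 3
  2 × C (aromatic): 1 H each → 2
  2 × O: no H
  1 × C: 3 H
  1 × C: no H
  1 × F: no H
  1 × N: 2 H
  Total hydrogens = 10.
Molecular formula: C11H10FNO2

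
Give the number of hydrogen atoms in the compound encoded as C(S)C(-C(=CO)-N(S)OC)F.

Hydrogens are implicit in SMILES; fill each atom to its normal valence:
  2 × C: 1 H each → 2
  2 × S: 1 H each → 2
  1 × C: 3 H
  1 × C: 2 H
  1 × C: no H
  1 × F: no H
  1 × N: no H
  1 × O: 1 H
  1 × O: no H
  Total hydrogens = 10.

10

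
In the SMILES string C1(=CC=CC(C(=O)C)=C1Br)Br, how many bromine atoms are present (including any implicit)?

The symbol for bromine appears 2 times in the SMILES.

2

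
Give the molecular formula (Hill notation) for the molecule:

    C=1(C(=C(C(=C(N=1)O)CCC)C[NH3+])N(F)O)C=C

C11H17FN3O2+

Heavy atoms from the SMILES: 11 C, 1 F, 3 N, 2 O.
Implicit hydrogens by atom environment:
  5 × C (aromatic): no H
  4 × C: 2 H each → 8
  2 × O: 1 H each → 2
  1 × C: 3 H
  1 × C: 1 H
  1 × F: no H
  1 × N (charge +1): 3 H
  1 × N (aromatic): no H
  1 × N: no H
  Total hydrogens = 17.
Net charge +1.
Molecular formula: C11H17FN3O2+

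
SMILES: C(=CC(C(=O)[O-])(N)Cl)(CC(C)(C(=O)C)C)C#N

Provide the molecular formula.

C11H14ClN2O3-

Heavy atoms from the SMILES: 11 C, 1 Cl, 2 N, 3 O.
Implicit hydrogens by atom environment:
  6 × C: no H
  3 × C: 3 H each → 9
  2 × O: no H
  1 × C: 2 H
  1 × C: 1 H
  1 × Cl: no H
  1 × N: 2 H
  1 × N: no H
  1 × O (charge -1): no H
  Total hydrogens = 14.
Net charge -1.
Molecular formula: C11H14ClN2O3-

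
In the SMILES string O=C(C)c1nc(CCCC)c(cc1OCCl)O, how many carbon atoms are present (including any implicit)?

The symbol for carbon appears 12 times in the SMILES. Lowercase c denotes aromatic carbon and counts toward C.

12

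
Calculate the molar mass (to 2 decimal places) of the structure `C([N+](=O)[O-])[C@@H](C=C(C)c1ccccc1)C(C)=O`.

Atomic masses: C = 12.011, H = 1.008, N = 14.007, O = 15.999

233.27

Molecular formula: C13H15NO3.
M = 13×12.011 + 15×1.008 + 1×14.007 + 3×15.999 = 233.27 g/mol.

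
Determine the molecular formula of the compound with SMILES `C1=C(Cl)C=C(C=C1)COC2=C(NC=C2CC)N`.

C13H15ClN2O

Heavy atoms from the SMILES: 13 C, 1 Cl, 2 N, 1 O.
Implicit hydrogens by atom environment:
  5 × C (aromatic): 1 H each → 5
  5 × C (aromatic): no H
  2 × C: 2 H each → 4
  1 × C: 3 H
  1 × Cl: no H
  1 × N: 2 H
  1 × N (aromatic): 1 H
  1 × O: no H
  Total hydrogens = 15.
Molecular formula: C13H15ClN2O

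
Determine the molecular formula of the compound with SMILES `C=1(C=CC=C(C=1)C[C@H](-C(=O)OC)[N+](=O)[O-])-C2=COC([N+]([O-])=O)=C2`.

Heavy atoms from the SMILES: 14 C, 2 N, 7 O.
Implicit hydrogens by atom environment:
  6 × C (aromatic): 1 H each → 6
  4 × C (aromatic): no H
  4 × O: no H
  2 × N (charge +1): no H
  2 × O (charge -1): no H
  1 × C: 3 H
  1 × C: 2 H
  1 × C: 1 H
  1 × C: no H
  1 × O (aromatic): no H
  Total hydrogens = 12.
Molecular formula: C14H12N2O7

C14H12N2O7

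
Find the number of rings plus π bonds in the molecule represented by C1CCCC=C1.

Molecular formula from the SMILES: C6H10.
DoU = (2C + 2 + N − H − X)/2 = (2·6 + 2 + 0 − 10 − 0)/2 = 4/2 = 2.
(Structurally: 1 ring(s) + 1 π bond(s) = 2.)

2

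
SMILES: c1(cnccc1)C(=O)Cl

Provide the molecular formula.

C6H4ClNO

Heavy atoms from the SMILES: 6 C, 1 Cl, 1 N, 1 O.
Implicit hydrogens by atom environment:
  4 × C (aromatic): 1 H each → 4
  1 × C (aromatic): no H
  1 × C: no H
  1 × Cl: no H
  1 × N (aromatic): no H
  1 × O: no H
  Total hydrogens = 4.
Molecular formula: C6H4ClNO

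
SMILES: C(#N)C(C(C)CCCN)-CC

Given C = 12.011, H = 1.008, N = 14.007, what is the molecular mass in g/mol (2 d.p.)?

Molecular formula: C9H18N2.
M = 9×12.011 + 18×1.008 + 2×14.007 = 154.26 g/mol.

154.26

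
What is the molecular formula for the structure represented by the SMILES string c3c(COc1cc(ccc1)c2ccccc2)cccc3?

C19H16O

Heavy atoms from the SMILES: 19 C, 1 O.
Implicit hydrogens by atom environment:
  14 × C (aromatic): 1 H each → 14
  4 × C (aromatic): no H
  1 × C: 2 H
  1 × O: no H
  Total hydrogens = 16.
Molecular formula: C19H16O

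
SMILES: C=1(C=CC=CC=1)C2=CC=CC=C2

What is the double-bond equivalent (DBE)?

Molecular formula from the SMILES: C12H10.
DoU = (2C + 2 + N − H − X)/2 = (2·12 + 2 + 0 − 10 − 0)/2 = 16/2 = 8.
(Structurally: 2 ring(s) + 6 π bond(s) = 8.)

8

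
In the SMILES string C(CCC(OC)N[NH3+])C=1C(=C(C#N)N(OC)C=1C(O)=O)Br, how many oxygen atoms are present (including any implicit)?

The symbol for oxygen appears 4 times in the SMILES.

4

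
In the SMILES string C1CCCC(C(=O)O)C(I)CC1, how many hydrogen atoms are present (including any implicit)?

15

Hydrogens are implicit in SMILES; fill each atom to its normal valence:
  6 × C: 2 H each → 12
  2 × C: 1 H each → 2
  1 × C: no H
  1 × I: no H
  1 × O: 1 H
  1 × O: no H
  Total hydrogens = 15.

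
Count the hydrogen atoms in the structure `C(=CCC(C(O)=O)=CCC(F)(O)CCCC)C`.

21

Hydrogens are implicit in SMILES; fill each atom to its normal valence:
  5 × C: 2 H each → 10
  3 × C: 1 H each → 3
  3 × C: no H
  2 × C: 3 H each → 6
  2 × O: 1 H each → 2
  1 × F: no H
  1 × O: no H
  Total hydrogens = 21.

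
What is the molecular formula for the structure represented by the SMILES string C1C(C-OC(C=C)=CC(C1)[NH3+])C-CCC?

Heavy atoms from the SMILES: 13 C, 1 N, 1 O.
Implicit hydrogens by atom environment:
  7 × C: 2 H each → 14
  4 × C: 1 H each → 4
  1 × C: 3 H
  1 × C: no H
  1 × N (charge +1): 3 H
  1 × O: no H
  Total hydrogens = 24.
Net charge +1.
Molecular formula: C13H24NO+

C13H24NO+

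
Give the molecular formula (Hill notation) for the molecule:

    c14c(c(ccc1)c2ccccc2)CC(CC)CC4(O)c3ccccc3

Heavy atoms from the SMILES: 24 C, 1 O.
Implicit hydrogens by atom environment:
  13 × C (aromatic): 1 H each → 13
  5 × C (aromatic): no H
  3 × C: 2 H each → 6
  1 × C: 3 H
  1 × C: 1 H
  1 × C: no H
  1 × O: 1 H
  Total hydrogens = 24.
Molecular formula: C24H24O

C24H24O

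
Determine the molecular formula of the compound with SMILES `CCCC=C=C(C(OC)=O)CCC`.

Heavy atoms from the SMILES: 11 C, 2 O.
Implicit hydrogens by atom environment:
  4 × C: 2 H each → 8
  3 × C: 3 H each → 9
  3 × C: no H
  2 × O: no H
  1 × C: 1 H
  Total hydrogens = 18.
Molecular formula: C11H18O2

C11H18O2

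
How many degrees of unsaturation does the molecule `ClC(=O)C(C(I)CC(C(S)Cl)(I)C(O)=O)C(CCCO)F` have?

Molecular formula from the SMILES: C11H15Cl2FI2O4S.
DoU = (2C + 2 + N − H − X)/2 = (2·11 + 2 + 0 − 15 − 5)/2 = 4/2 = 2.
(Structurally: 0 ring(s) + 2 π bond(s) = 2.)

2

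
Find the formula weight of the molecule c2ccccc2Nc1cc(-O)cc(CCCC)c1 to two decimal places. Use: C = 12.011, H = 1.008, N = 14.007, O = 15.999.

241.33

Molecular formula: C16H19NO.
M = 16×12.011 + 19×1.008 + 1×14.007 + 1×15.999 = 241.33 g/mol.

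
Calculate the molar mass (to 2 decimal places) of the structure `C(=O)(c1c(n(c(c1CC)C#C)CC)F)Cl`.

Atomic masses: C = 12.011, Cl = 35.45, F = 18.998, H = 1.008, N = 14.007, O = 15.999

Molecular formula: C11H11ClFNO.
M = 11×12.011 + 1×35.45 + 1×18.998 + 11×1.008 + 1×14.007 + 1×15.999 = 227.66 g/mol.

227.66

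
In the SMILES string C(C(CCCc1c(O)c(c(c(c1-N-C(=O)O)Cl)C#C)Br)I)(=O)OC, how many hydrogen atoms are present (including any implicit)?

Hydrogens are implicit in SMILES; fill each atom to its normal valence:
  6 × C (aromatic): no H
  3 × C: 2 H each → 6
  3 × C: no H
  3 × O: no H
  2 × C: 1 H each → 2
  2 × O: 1 H each → 2
  1 × Br: no H
  1 × C: 3 H
  1 × Cl: no H
  1 × I: no H
  1 × N: 1 H
  Total hydrogens = 14.

14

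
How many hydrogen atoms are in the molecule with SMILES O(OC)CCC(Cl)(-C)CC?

15

Hydrogens are implicit in SMILES; fill each atom to its normal valence:
  3 × C: 3 H each → 9
  3 × C: 2 H each → 6
  2 × O: no H
  1 × C: no H
  1 × Cl: no H
  Total hydrogens = 15.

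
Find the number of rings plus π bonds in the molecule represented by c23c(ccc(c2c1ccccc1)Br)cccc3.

11

Molecular formula from the SMILES: C16H11Br.
DoU = (2C + 2 + N − H − X)/2 = (2·16 + 2 + 0 − 11 − 1)/2 = 22/2 = 11.
(Structurally: 3 ring(s) + 8 π bond(s) = 11.)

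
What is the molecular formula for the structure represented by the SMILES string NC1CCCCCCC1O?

C8H17NO

Heavy atoms from the SMILES: 8 C, 1 N, 1 O.
Implicit hydrogens by atom environment:
  6 × C: 2 H each → 12
  2 × C: 1 H each → 2
  1 × N: 2 H
  1 × O: 1 H
  Total hydrogens = 17.
Molecular formula: C8H17NO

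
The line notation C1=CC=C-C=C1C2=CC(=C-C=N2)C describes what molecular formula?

Heavy atoms from the SMILES: 12 C, 1 N.
Implicit hydrogens by atom environment:
  8 × C (aromatic): 1 H each → 8
  3 × C (aromatic): no H
  1 × C: 3 H
  1 × N (aromatic): no H
  Total hydrogens = 11.
Molecular formula: C12H11N

C12H11N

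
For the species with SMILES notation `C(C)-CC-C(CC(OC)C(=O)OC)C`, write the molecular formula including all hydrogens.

Heavy atoms from the SMILES: 11 C, 3 O.
Implicit hydrogens by atom environment:
  4 × C: 3 H each → 12
  4 × C: 2 H each → 8
  3 × O: no H
  2 × C: 1 H each → 2
  1 × C: no H
  Total hydrogens = 22.
Molecular formula: C11H22O3

C11H22O3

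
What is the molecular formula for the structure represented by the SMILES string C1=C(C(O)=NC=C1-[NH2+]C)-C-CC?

C9H15N2O+

Heavy atoms from the SMILES: 9 C, 2 N, 1 O.
Implicit hydrogens by atom environment:
  3 × C (aromatic): no H
  2 × C: 3 H each → 6
  2 × C: 2 H each → 4
  2 × C (aromatic): 1 H each → 2
  1 × N (charge +1): 2 H
  1 × N (aromatic): no H
  1 × O: 1 H
  Total hydrogens = 15.
Net charge +1.
Molecular formula: C9H15N2O+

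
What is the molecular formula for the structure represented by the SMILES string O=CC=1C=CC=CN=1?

C6H5NO

Heavy atoms from the SMILES: 6 C, 1 N, 1 O.
Implicit hydrogens by atom environment:
  4 × C (aromatic): 1 H each → 4
  1 × C: 1 H
  1 × C (aromatic): no H
  1 × N (aromatic): no H
  1 × O: no H
  Total hydrogens = 5.
Molecular formula: C6H5NO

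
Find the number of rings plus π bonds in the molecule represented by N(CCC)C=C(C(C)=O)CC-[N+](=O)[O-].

3

Molecular formula from the SMILES: C9H16N2O3.
DoU = (2C + 2 + N − H − X)/2 = (2·9 + 2 + 2 − 16 − 0)/2 = 6/2 = 3.
(Structurally: 0 ring(s) + 3 π bond(s) = 3.)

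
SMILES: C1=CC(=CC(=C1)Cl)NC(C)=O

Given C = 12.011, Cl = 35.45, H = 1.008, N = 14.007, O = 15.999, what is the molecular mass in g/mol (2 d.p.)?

Molecular formula: C8H8ClNO.
M = 8×12.011 + 1×35.45 + 8×1.008 + 1×14.007 + 1×15.999 = 169.61 g/mol.

169.61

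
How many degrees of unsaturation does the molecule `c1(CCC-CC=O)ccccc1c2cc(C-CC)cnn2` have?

Molecular formula from the SMILES: C18H22N2O.
DoU = (2C + 2 + N − H − X)/2 = (2·18 + 2 + 2 − 22 − 0)/2 = 18/2 = 9.
(Structurally: 2 ring(s) + 7 π bond(s) = 9.)

9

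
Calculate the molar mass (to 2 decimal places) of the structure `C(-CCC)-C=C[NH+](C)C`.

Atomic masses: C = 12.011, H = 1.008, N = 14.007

Molecular formula: C8H18N+.
M = 8×12.011 + 18×1.008 + 1×14.007 = 128.24 g/mol.

128.24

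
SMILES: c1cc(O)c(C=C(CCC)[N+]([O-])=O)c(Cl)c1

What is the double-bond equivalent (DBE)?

6

Molecular formula from the SMILES: C11H12ClNO3.
DoU = (2C + 2 + N − H − X)/2 = (2·11 + 2 + 1 − 12 − 1)/2 = 12/2 = 6.
(Structurally: 1 ring(s) + 5 π bond(s) = 6.)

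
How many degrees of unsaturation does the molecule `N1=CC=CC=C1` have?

Molecular formula from the SMILES: C5H5N.
DoU = (2C + 2 + N − H − X)/2 = (2·5 + 2 + 1 − 5 − 0)/2 = 8/2 = 4.
(Structurally: 1 ring(s) + 3 π bond(s) = 4.)

4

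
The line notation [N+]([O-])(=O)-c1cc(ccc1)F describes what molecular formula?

Heavy atoms from the SMILES: 6 C, 1 F, 1 N, 2 O.
Implicit hydrogens by atom environment:
  4 × C (aromatic): 1 H each → 4
  2 × C (aromatic): no H
  1 × F: no H
  1 × N (charge +1): no H
  1 × O: no H
  1 × O (charge -1): no H
  Total hydrogens = 4.
Molecular formula: C6H4FNO2

C6H4FNO2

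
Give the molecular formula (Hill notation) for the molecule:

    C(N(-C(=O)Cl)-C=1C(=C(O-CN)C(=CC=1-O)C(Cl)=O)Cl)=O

C10H7Cl3N2O5

Heavy atoms from the SMILES: 10 C, 3 Cl, 2 N, 5 O.
Implicit hydrogens by atom environment:
  5 × C (aromatic): no H
  4 × O: no H
  3 × Cl: no H
  2 × C: no H
  1 × C: 2 H
  1 × C (aromatic): 1 H
  1 × C: 1 H
  1 × N: 2 H
  1 × N: no H
  1 × O: 1 H
  Total hydrogens = 7.
Molecular formula: C10H7Cl3N2O5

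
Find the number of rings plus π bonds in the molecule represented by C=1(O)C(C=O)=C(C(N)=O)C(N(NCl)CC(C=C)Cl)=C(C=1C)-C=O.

Molecular formula from the SMILES: C14H15Cl2N3O4.
DoU = (2C + 2 + N − H − X)/2 = (2·14 + 2 + 3 − 15 − 2)/2 = 16/2 = 8.
(Structurally: 1 ring(s) + 7 π bond(s) = 8.)

8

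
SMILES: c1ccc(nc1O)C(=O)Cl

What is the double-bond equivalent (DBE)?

Molecular formula from the SMILES: C6H4ClNO2.
DoU = (2C + 2 + N − H − X)/2 = (2·6 + 2 + 1 − 4 − 1)/2 = 10/2 = 5.
(Structurally: 1 ring(s) + 4 π bond(s) = 5.)

5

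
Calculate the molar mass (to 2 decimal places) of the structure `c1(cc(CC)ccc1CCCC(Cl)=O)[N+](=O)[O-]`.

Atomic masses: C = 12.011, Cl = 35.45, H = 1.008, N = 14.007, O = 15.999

255.70

Molecular formula: C12H14ClNO3.
M = 12×12.011 + 1×35.45 + 14×1.008 + 1×14.007 + 3×15.999 = 255.70 g/mol.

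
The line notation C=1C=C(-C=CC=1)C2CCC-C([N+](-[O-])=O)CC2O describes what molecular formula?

Heavy atoms from the SMILES: 13 C, 1 N, 3 O.
Implicit hydrogens by atom environment:
  5 × C (aromatic): 1 H each → 5
  4 × C: 2 H each → 8
  3 × C: 1 H each → 3
  1 × C (aromatic): no H
  1 × N (charge +1): no H
  1 × O: 1 H
  1 × O: no H
  1 × O (charge -1): no H
  Total hydrogens = 17.
Molecular formula: C13H17NO3

C13H17NO3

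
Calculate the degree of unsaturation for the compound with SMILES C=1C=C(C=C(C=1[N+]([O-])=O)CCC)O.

Molecular formula from the SMILES: C9H11NO3.
DoU = (2C + 2 + N − H − X)/2 = (2·9 + 2 + 1 − 11 − 0)/2 = 10/2 = 5.
(Structurally: 1 ring(s) + 4 π bond(s) = 5.)

5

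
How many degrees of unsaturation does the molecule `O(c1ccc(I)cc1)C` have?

4

Molecular formula from the SMILES: C7H7IO.
DoU = (2C + 2 + N − H − X)/2 = (2·7 + 2 + 0 − 7 − 1)/2 = 8/2 = 4.
(Structurally: 1 ring(s) + 3 π bond(s) = 4.)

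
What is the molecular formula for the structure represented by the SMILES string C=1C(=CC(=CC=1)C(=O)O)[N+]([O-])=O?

C7H5NO4

Heavy atoms from the SMILES: 7 C, 1 N, 4 O.
Implicit hydrogens by atom environment:
  4 × C (aromatic): 1 H each → 4
  2 × C (aromatic): no H
  2 × O: no H
  1 × C: no H
  1 × N (charge +1): no H
  1 × O: 1 H
  1 × O (charge -1): no H
  Total hydrogens = 5.
Molecular formula: C7H5NO4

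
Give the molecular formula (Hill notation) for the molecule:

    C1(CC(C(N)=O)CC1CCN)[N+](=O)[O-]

Heavy atoms from the SMILES: 8 C, 3 N, 3 O.
Implicit hydrogens by atom environment:
  4 × C: 2 H each → 8
  3 × C: 1 H each → 3
  2 × N: 2 H each → 4
  2 × O: no H
  1 × C: no H
  1 × N (charge +1): no H
  1 × O (charge -1): no H
  Total hydrogens = 15.
Molecular formula: C8H15N3O3

C8H15N3O3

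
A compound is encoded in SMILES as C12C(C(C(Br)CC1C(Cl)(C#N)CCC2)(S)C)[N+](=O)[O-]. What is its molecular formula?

Heavy atoms from the SMILES: 1 Br, 12 C, 1 Cl, 2 N, 2 O, 1 S.
Implicit hydrogens by atom environment:
  4 × C: 2 H each → 8
  4 × C: 1 H each → 4
  3 × C: no H
  1 × Br: no H
  1 × C: 3 H
  1 × Cl: no H
  1 × N: no H
  1 × N (charge +1): no H
  1 × O: no H
  1 × O (charge -1): no H
  1 × S: 1 H
  Total hydrogens = 16.
Molecular formula: C12H16BrClN2O2S

C12H16BrClN2O2S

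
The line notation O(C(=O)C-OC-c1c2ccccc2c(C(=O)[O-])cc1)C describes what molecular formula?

C15H13O5-

Heavy atoms from the SMILES: 15 C, 5 O.
Implicit hydrogens by atom environment:
  6 × C (aromatic): 1 H each → 6
  4 × C (aromatic): no H
  4 × O: no H
  2 × C: 2 H each → 4
  2 × C: no H
  1 × C: 3 H
  1 × O (charge -1): no H
  Total hydrogens = 13.
Net charge -1.
Molecular formula: C15H13O5-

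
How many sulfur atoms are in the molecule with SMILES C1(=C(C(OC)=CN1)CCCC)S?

The symbol for sulfur appears 1 time in the SMILES.

1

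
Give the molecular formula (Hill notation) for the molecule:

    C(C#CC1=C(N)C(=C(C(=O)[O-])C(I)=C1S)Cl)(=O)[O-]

Heavy atoms from the SMILES: 10 C, 1 Cl, 1 I, 1 N, 4 O, 1 S.
Implicit hydrogens by atom environment:
  6 × C (aromatic): no H
  4 × C: no H
  2 × O: no H
  2 × O (charge -1): no H
  1 × Cl: no H
  1 × I: no H
  1 × N: 2 H
  1 × S: 1 H
  Total hydrogens = 3.
Net charge -2.
Molecular formula: [C10H3ClINO4S]2-

[C10H3ClINO4S]2-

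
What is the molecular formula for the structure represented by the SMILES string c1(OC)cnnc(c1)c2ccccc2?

Heavy atoms from the SMILES: 11 C, 2 N, 1 O.
Implicit hydrogens by atom environment:
  7 × C (aromatic): 1 H each → 7
  3 × C (aromatic): no H
  2 × N (aromatic): no H
  1 × C: 3 H
  1 × O: no H
  Total hydrogens = 10.
Molecular formula: C11H10N2O

C11H10N2O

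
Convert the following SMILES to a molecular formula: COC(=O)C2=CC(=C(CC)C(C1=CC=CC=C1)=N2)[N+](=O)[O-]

Heavy atoms from the SMILES: 15 C, 2 N, 4 O.
Implicit hydrogens by atom environment:
  6 × C (aromatic): 1 H each → 6
  5 × C (aromatic): no H
  3 × O: no H
  2 × C: 3 H each → 6
  1 × C: 2 H
  1 × C: no H
  1 × N (aromatic): no H
  1 × N (charge +1): no H
  1 × O (charge -1): no H
  Total hydrogens = 14.
Molecular formula: C15H14N2O4

C15H14N2O4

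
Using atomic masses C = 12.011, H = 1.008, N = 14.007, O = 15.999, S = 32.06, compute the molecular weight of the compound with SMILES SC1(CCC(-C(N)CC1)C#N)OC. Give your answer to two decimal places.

Molecular formula: C9H16N2OS.
M = 9×12.011 + 16×1.008 + 2×14.007 + 1×15.999 + 1×32.06 = 200.30 g/mol.

200.30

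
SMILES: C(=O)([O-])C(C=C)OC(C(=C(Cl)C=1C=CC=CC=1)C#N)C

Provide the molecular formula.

Heavy atoms from the SMILES: 15 C, 1 Cl, 1 N, 3 O.
Implicit hydrogens by atom environment:
  5 × C (aromatic): 1 H each → 5
  4 × C: no H
  3 × C: 1 H each → 3
  2 × O: no H
  1 × C: 3 H
  1 × C: 2 H
  1 × C (aromatic): no H
  1 × Cl: no H
  1 × N: no H
  1 × O (charge -1): no H
  Total hydrogens = 13.
Net charge -1.
Molecular formula: C15H13ClNO3-

C15H13ClNO3-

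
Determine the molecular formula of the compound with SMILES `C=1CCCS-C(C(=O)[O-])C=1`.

C7H9O2S-

Heavy atoms from the SMILES: 7 C, 2 O, 1 S.
Implicit hydrogens by atom environment:
  3 × C: 2 H each → 6
  3 × C: 1 H each → 3
  1 × C: no H
  1 × O: no H
  1 × O (charge -1): no H
  1 × S: no H
  Total hydrogens = 9.
Net charge -1.
Molecular formula: C7H9O2S-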